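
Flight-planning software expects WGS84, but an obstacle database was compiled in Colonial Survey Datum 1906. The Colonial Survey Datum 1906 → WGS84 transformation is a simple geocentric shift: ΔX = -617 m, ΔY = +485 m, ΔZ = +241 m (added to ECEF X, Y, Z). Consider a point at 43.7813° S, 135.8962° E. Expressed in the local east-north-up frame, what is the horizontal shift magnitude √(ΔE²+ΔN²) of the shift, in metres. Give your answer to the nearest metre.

The local east axis at (φ, λ) is (−sin λ, cos λ, 0), so ΔE = −sin(135.8962°)·(-617) + cos(135.8962°)·485 = 81.14 m.
The local north axis is (−sin φ cos λ, −sin φ sin λ, cos φ), giving ΔN = 306.553 + 233.547 + 173.999 = 714.10 m.
Horizontal magnitude = √(ΔE² + ΔN²) = √(81.14² + 714.10²) = 718.69 m.

719 m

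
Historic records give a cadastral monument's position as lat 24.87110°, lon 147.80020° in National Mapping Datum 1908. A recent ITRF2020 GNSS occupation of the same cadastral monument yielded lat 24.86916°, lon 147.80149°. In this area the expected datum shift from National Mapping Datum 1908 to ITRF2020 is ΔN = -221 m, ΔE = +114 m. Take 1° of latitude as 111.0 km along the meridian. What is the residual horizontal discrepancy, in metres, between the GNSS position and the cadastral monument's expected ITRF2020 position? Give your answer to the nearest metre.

17 m

Observed coordinate differences: Δφ = -0.00194°, Δλ = +0.00129°.
Converting to metres (1° lat = 111000 m, cos φ = 0.907256): observed ΔN = -215.3 m, observed ΔE = 129.9 m.
Subtracting the expected shift leaves a residual of -215.3 − (-221) = 5.7 m north and 129.9 − (114) = 15.9 m east.
Residual distance = √(5.7² + 15.9²) = 16.9 m.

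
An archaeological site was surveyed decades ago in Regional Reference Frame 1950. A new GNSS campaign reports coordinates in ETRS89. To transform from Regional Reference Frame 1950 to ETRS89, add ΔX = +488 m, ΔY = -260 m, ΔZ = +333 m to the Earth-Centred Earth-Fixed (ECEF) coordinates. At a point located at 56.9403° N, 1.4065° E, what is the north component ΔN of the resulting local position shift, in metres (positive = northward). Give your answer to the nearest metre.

ΔN = -222 m

The local north axis is (−sin φ cos λ, −sin φ sin λ, cos φ), giving ΔN = -408.871 + 5.349 + 181.656 = -221.87 m.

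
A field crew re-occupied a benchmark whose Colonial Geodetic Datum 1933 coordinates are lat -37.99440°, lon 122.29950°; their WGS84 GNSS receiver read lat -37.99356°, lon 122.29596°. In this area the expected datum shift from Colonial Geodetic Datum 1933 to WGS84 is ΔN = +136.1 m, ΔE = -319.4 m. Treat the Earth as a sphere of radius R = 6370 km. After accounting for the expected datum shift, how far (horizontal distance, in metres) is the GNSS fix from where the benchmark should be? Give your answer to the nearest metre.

44 m

Observed coordinate differences: Δφ = +0.00084°, Δλ = -0.00354°.
Converting to metres (1° lat = 111177 m, cos φ = 0.788071): observed ΔN = 93.4 m, observed ΔE = -310.2 m.
Subtracting the expected shift leaves a residual of 93.4 − (136.1) = -42.7 m north and -310.2 − (-319.4) = 9.2 m east.
Residual distance = √((-42.7)² + 9.2²) = 43.7 m.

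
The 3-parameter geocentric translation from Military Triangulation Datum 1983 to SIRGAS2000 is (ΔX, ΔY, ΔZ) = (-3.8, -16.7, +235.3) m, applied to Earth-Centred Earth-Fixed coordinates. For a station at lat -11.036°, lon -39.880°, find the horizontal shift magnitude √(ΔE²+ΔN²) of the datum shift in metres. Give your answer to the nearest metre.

The local east axis at (φ, λ) is (−sin λ, cos λ, 0), so ΔE = −sin(-39.880°)·(-3.8) + cos(-39.880°)·(-16.7) = -15.25 m.
The local north axis is (−sin φ cos λ, −sin φ sin λ, cos φ), giving ΔN = -0.558 + 2.050 + 230.949 = 232.44 m.
Horizontal magnitude = √(ΔE² + ΔN²) = √((-15.25)² + 232.44²) = 232.94 m.

233 m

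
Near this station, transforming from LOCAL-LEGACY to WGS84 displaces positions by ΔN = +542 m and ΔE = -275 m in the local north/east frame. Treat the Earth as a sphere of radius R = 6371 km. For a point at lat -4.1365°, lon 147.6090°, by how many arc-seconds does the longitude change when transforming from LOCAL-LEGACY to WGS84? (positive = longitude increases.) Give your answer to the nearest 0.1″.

Δλ = -8.9″

At latitude -4.1365°, cos φ = 0.997395.
One radian of longitude at latitude φ spans R cos φ, so Δλ = ΔE / (R cos φ) = -275.0 / (6371000 × 0.997395) = -4.3277e-05 rad = -8.927″.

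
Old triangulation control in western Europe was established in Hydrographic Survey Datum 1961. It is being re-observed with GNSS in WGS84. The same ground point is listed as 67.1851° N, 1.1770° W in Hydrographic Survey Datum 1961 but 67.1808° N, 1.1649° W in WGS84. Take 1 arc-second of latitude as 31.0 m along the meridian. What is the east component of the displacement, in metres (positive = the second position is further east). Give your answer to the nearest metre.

ΔE = 524 m

Δφ = 67.1808° − 67.1851° = -0.0043°; Δλ = -1.1649° − -1.1770° = +0.0121°.
1° of latitude = 3600 × 31.00 = 111600 m.
ΔN = Δφ × 111600 = -479.9 m; ΔE = Δλ × 111600 × cos(67.1851°) = +0.0121 × 111600 × 0.387755 = 523.6 m.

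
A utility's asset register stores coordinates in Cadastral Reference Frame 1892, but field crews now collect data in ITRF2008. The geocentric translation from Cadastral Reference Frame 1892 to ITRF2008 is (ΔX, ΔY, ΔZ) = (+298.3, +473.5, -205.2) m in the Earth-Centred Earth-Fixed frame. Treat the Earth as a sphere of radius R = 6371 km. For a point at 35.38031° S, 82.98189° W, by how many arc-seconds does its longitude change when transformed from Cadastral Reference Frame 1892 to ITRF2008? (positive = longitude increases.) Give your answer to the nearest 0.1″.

sin φ = -0.579001, cos φ = 0.815327, sin λ = -0.992508, cos λ = 0.122183.
East component: ΔE = −sin λ·ΔX + cos λ·ΔY = −(-0.992508)(298.3) + (0.122183)(473.5) = 353.92 m.
1° of latitude spans πR/180 = 111195 m; at latitude φ, 1° of longitude spans that × cos φ = 90660.2 m, so Δλ = 353.92 / 90660.2 × 3600 = 14.054″.

Δλ = 14.1″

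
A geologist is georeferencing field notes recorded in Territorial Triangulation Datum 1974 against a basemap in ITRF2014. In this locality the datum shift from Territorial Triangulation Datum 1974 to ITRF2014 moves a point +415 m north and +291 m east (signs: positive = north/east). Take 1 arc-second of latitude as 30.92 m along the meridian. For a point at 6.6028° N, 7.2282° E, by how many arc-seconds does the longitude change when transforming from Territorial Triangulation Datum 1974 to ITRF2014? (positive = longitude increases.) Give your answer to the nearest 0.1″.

At latitude 6.6028°, cos φ = 0.993367.
1″ of longitude at this latitude = 30.92 × cos φ = 30.7149 m, so Δλ = 291.0 / 30.7149 = 9.474″.

Δλ = 9.5″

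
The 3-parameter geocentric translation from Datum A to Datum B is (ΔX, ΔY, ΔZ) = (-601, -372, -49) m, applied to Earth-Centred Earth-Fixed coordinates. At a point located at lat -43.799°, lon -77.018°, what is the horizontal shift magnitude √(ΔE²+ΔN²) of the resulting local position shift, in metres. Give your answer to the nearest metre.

The local east axis at (φ, λ) is (−sin λ, cos λ, 0), so ΔE = −sin(-77.018°)·(-601) + cos(-77.018°)·(-372) = -669.21 m.
The local north axis is (−sin φ cos λ, −sin φ sin λ, cos φ), giving ΔN = -93.446 + 250.892 − 35.367 = 122.08 m.
Horizontal magnitude = √(ΔE² + ΔN²) = √((-669.21)² + 122.08²) = 680.25 m.

680 m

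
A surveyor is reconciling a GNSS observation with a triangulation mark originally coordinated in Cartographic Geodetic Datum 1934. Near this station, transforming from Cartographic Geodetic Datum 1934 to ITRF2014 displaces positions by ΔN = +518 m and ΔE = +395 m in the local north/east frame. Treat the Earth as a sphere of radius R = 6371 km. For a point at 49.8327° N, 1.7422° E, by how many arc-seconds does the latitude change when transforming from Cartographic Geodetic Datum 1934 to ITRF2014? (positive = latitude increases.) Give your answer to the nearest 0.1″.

On a sphere of radius R, 1 rad of latitude = R, so Δφ = ΔN / R = 518.0 / 6371000 = 8.1306e-05 rad = 16.771″.

Δφ = 16.8″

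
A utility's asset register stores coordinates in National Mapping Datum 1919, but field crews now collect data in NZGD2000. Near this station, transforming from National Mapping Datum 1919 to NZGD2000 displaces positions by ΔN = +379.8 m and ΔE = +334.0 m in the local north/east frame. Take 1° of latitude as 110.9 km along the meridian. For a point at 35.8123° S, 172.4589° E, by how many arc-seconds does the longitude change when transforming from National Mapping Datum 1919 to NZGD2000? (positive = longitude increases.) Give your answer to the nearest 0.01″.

At latitude -35.8123°, cos φ = 0.810938.
1° of longitude at this latitude = 110.9 × cos φ = 89.93 km, so Δλ = 334.0 / 89933.0 = 0.0037139° = 13.370″.

Δλ = 13.37″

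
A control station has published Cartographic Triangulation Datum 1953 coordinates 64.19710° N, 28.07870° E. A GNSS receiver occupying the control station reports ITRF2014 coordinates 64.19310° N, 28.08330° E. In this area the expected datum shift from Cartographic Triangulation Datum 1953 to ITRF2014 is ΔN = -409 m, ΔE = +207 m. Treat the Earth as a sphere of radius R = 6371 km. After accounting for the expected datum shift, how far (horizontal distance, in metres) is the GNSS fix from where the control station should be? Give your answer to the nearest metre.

39 m

Observed coordinate differences: Δφ = -0.00400°, Δλ = +0.00460°.
Converting to metres (1° lat = 111195 m, cos φ = 0.435277): observed ΔN = -444.8 m, observed ΔE = 222.6 m.
Subtracting the expected shift leaves a residual of -444.8 − (-409) = -35.8 m north and 222.6 − (207) = 15.6 m east.
Residual distance = √((-35.8)² + 15.6²) = 39.0 m.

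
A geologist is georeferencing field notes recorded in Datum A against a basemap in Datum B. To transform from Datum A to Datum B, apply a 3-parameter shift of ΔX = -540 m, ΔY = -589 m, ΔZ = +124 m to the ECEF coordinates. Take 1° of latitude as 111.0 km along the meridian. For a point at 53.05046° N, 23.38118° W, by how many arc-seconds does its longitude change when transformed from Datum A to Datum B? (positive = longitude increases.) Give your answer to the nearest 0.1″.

sin φ = 0.799165, cos φ = 0.601111, sin λ = -0.396846, cos λ = 0.917885.
East component: ΔE = −sin λ·ΔX + cos λ·ΔY = −(-0.396846)(-540) + (0.917885)(-589) = -754.93 m.
1° of latitude spans 111000 m; at latitude φ, 1° of longitude spans that × cos φ = 66723.4 m, so Δλ = -754.93 / 66723.4 × 3600 = -40.732″.

Δλ = -40.7″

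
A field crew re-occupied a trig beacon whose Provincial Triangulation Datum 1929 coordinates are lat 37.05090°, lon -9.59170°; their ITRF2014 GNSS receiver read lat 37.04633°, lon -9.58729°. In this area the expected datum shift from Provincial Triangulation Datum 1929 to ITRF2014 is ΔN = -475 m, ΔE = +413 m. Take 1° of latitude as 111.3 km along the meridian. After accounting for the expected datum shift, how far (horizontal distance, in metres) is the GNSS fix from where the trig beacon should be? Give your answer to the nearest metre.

40 m

Observed coordinate differences: Δφ = -0.00457°, Δλ = +0.00441°.
Converting to metres (1° lat = 111300 m, cos φ = 0.798101): observed ΔN = -508.6 m, observed ΔE = 391.7 m.
Subtracting the expected shift leaves a residual of -508.6 − (-475) = -33.6 m north and 391.7 − (413) = -21.3 m east.
Residual distance = √((-33.6)² + (-21.3)²) = 39.8 m.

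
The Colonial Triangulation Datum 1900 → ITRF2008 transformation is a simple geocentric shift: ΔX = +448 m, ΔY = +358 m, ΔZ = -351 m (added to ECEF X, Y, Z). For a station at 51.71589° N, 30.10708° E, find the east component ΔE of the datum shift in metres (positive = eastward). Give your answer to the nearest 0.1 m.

ΔE = 85.0 m

At φ = 51.71589°, λ = 30.10708°: sin φ = 0.784948, cos φ = 0.619561, sin λ = 0.501618, cos λ = 0.865089.
ΔE = −sin λ·ΔX + cos λ·ΔY = −(0.501618)·(448) + (0.865089)·(358) = 84.98 m.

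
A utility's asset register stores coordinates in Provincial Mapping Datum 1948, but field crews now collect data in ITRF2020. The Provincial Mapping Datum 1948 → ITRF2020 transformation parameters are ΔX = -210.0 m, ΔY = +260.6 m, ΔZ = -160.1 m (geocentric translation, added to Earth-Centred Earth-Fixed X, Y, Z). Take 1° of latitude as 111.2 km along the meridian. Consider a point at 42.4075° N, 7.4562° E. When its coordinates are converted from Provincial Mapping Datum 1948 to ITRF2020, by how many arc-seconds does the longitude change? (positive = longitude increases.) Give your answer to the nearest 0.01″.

sin φ = 0.674399, cos φ = 0.738367, sin λ = 0.129768, cos λ = 0.991544.
East component: ΔE = −sin λ·ΔX + cos λ·ΔY = −(0.129768)(-210.0) + (0.991544)(260.6) = 285.65 m.
1° of latitude spans 111200 m; at latitude φ, 1° of longitude spans that × cos φ = 82106.4 m, so Δλ = 285.65 / 82106.4 × 3600 = 12.524″.

Δλ = 12.52″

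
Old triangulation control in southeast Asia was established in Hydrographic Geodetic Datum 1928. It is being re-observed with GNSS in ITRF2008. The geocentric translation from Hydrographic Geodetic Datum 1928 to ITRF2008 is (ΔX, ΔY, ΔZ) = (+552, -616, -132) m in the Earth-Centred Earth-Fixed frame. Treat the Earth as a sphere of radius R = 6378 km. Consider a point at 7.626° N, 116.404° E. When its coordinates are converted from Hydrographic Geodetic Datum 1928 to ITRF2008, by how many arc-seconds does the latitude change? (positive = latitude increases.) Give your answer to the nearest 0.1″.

Δφ = -0.8″

sin φ = 0.132706, cos φ = 0.991155, sin λ = 0.895681, cos λ = -0.444698.
North component: ΔN = −sin φ cos λ·ΔX − sin φ sin λ·ΔY + cos φ·ΔZ = −(0.132706)(-0.444698)(552) − (0.132706)(0.895681)(-616) + (0.991155)(-132) = -25.04 m.
1° of latitude spans πR/180 = 111317 m, so Δφ = -25.04 / 111317 × 3600 = -0.810″.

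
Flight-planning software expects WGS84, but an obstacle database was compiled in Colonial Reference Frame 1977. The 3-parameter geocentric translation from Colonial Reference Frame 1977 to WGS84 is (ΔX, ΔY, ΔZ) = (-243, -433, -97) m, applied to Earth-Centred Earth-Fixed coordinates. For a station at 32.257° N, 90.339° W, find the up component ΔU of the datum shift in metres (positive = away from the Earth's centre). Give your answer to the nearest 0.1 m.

At φ = 32.257°, λ = -90.339°: sin φ = 0.533718, cos φ = 0.845663, sin λ = -0.999982, cos λ = -0.005917.
ΔU = cos φ cos λ·ΔX + cos φ sin λ·ΔY + sin φ·ΔZ = (0.845663)(-0.005917)(-243) + (0.845663)(-0.999982)(-433) + (0.533718)(-97) = 315.61 m.

ΔU = 315.6 m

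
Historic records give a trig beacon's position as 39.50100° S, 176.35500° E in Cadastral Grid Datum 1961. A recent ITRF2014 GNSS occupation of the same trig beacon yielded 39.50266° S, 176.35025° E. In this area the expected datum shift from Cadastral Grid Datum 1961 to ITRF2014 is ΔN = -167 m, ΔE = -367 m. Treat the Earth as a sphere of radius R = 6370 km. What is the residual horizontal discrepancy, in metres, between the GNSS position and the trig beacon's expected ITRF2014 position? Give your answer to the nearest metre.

Observed coordinate differences: Δφ = -0.00166°, Δλ = -0.00475°.
Converting to metres (1° lat = 111177 m, cos φ = 0.771613): observed ΔN = -184.6 m, observed ΔE = -407.5 m.
Subtracting the expected shift leaves a residual of -184.6 − (-167) = -17.6 m north and -407.5 − (-367) = -40.5 m east.
Residual distance = √((-17.6)² + (-40.5)²) = 44.1 m.

44 m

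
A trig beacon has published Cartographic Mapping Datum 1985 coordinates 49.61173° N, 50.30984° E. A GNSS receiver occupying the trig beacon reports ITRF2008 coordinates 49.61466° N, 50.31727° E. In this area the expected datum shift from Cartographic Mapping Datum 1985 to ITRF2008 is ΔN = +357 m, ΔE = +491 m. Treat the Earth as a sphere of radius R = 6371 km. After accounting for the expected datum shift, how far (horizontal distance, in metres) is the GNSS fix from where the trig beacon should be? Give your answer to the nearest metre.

54 m

Observed coordinate differences: Δφ = +0.00293°, Δλ = +0.00743°.
Converting to metres (1° lat = 111195 m, cos φ = 0.647964): observed ΔN = 325.8 m, observed ΔE = 535.3 m.
Subtracting the expected shift leaves a residual of 325.8 − (357) = -31.2 m north and 535.3 − (491) = 44.3 m east.
Residual distance = √((-31.2)² + 44.3²) = 54.2 m.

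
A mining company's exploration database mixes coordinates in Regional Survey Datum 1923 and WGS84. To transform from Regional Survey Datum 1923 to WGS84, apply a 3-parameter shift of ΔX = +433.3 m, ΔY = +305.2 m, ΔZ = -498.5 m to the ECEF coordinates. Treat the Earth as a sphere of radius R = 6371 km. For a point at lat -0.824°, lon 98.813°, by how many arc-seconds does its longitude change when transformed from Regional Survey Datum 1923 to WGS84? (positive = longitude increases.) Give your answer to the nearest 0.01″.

sin φ = -0.014381, cos φ = 0.999897, sin λ = 0.988194, cos λ = -0.153210.
East component: ΔE = −sin λ·ΔX + cos λ·ΔY = −(0.988194)(433.3) + (-0.153210)(305.2) = -474.94 m.
1° of latitude spans πR/180 = 111195 m; at latitude φ, 1° of longitude spans that × cos φ = 111183.4 m, so Δλ = -474.94 / 111183.4 × 3600 = -15.378″.

Δλ = -15.38″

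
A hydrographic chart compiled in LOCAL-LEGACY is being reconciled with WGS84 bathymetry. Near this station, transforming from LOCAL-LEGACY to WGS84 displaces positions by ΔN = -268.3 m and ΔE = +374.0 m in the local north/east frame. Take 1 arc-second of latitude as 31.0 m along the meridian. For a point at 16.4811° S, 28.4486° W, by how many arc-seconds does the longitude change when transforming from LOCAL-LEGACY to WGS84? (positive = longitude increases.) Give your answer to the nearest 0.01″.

At latitude -16.4811°, cos φ = 0.958913.
1″ of longitude at this latitude = 31.00 × cos φ = 29.7263 m, so Δλ = 374.0 / 29.7263 = 12.581″.

Δλ = 12.58″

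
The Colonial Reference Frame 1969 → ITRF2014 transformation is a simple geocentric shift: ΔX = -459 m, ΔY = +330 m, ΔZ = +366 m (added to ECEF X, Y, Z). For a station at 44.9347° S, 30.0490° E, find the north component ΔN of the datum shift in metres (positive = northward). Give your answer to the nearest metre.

The local north axis is (−sin φ cos λ, −sin φ sin λ, cos φ), giving ΔN = -280.620 + 116.712 + 259.096 = 95.19 m.

ΔN = 95 m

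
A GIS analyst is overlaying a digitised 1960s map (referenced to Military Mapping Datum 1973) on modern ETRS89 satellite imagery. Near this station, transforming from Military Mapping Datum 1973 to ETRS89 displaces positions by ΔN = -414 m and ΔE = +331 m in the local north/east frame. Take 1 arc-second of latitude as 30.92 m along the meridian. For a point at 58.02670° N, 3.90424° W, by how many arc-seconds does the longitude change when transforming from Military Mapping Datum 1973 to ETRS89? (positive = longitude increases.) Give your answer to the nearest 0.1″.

At latitude 58.02670°, cos φ = 0.529524.
1″ of longitude at this latitude = 30.92 × cos φ = 16.3729 m, so Δλ = 331.0 / 16.3729 = 20.216″.

Δλ = 20.2″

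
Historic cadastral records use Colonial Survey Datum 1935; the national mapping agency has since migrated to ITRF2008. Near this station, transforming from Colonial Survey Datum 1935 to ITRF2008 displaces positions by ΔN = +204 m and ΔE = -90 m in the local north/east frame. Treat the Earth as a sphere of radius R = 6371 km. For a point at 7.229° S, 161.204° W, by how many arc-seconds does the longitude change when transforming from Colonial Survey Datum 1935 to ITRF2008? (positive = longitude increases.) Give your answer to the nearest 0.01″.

At latitude -7.229°, cos φ = 0.992051.
One radian of longitude at latitude φ spans R cos φ, so Δλ = ΔE / (R cos φ) = -90.0 / (6371000 × 0.992051) = -1.4240e-05 rad = -2.937″.

Δλ = -2.94″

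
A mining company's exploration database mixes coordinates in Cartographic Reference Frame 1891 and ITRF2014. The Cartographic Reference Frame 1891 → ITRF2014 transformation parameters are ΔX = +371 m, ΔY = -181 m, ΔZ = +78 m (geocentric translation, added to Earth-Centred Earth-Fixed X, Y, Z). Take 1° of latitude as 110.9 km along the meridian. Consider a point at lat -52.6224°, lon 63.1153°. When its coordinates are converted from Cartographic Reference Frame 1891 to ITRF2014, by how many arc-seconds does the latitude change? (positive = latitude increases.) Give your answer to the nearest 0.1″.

Δφ = 1.7″

sin φ = -0.794652, cos φ = 0.607065, sin λ = 0.891918, cos λ = 0.452197.
North component: ΔN = −sin φ cos λ·ΔX − sin φ sin λ·ΔY + cos φ·ΔZ = −(-0.794652)(0.452197)(371) − (-0.794652)(0.891918)(-181) + (0.607065)(78) = 52.38 m.
1° of latitude spans 110900 m, so Δφ = 52.38 / 110900 × 3600 = 1.700″.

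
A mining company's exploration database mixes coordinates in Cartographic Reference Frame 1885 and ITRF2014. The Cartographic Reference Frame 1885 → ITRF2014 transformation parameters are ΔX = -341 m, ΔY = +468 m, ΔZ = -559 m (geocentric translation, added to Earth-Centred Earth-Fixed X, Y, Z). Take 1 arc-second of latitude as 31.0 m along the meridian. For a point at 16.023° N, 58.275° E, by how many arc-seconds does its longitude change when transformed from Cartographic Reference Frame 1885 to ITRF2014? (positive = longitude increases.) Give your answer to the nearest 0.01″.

Δλ = 17.99″

sin φ = 0.276023, cos φ = 0.961151, sin λ = 0.850582, cos λ = 0.525843.
East component: ΔE = −sin λ·ΔX + cos λ·ΔY = −(0.850582)(-341) + (0.525843)(468) = 536.14 m.
1° of latitude spans 3600 × 31.00 = 111600 m; at latitude φ, 1° of longitude spans that × cos φ = 107264.4 m, so Δλ = 536.14 / 107264.4 × 3600 = 17.994″.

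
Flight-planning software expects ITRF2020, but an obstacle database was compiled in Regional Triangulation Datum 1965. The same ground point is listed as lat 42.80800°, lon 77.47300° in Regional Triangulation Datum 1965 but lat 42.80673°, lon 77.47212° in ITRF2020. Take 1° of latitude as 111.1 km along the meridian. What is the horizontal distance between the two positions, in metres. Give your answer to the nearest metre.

158 m

Δφ = 42.80673° − 42.80800° = -0.00127°; Δλ = 77.47212° − 77.47300° = -0.00088°.
ΔN = Δφ × 111100 = -141.1 m; ΔE = Δλ × 111100 × cos(42.80800°) = -0.00088 × 111100 × 0.733635 = -71.7 m.
Distance = √(ΔE² + ΔN²) = √((-71.7)² + (-141.1)²) = 158.3 m.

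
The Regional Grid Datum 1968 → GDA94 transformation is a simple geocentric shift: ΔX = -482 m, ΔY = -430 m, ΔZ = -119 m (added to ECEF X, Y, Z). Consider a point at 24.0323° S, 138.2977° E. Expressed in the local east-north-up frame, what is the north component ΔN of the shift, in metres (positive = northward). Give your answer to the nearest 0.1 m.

At φ = -24.0323°, λ = 138.2977°: sin φ = -0.407252, cos φ = 0.913316, sin λ = 0.665260, cos λ = -0.746611.
ΔN = −sin φ cos λ·ΔX − sin φ sin λ·ΔY + cos φ·ΔZ = −(-0.407252)(-0.746611)(-482) − (-0.407252)(0.665260)(-430) + (0.913316)(-119) = -78.63 m.

ΔN = -78.6 m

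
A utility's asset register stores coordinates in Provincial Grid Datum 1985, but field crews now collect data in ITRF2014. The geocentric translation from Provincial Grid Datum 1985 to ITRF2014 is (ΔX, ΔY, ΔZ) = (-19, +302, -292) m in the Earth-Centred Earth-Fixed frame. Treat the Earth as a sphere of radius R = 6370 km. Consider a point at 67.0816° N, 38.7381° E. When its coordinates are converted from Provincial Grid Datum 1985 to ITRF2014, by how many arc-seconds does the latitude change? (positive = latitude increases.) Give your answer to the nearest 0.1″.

Δφ = -8.9″

sin φ = 0.921060, cos φ = 0.389420, sin λ = 0.625761, cos λ = 0.780014.
North component: ΔN = −sin φ cos λ·ΔX − sin φ sin λ·ΔY + cos φ·ΔZ = −(0.921060)(0.780014)(-19) − (0.921060)(0.625761)(302) + (0.389420)(-292) = -274.12 m.
1° of latitude spans πR/180 = 111177 m, so Δφ = -274.12 / 111177 × 3600 = -8.876″.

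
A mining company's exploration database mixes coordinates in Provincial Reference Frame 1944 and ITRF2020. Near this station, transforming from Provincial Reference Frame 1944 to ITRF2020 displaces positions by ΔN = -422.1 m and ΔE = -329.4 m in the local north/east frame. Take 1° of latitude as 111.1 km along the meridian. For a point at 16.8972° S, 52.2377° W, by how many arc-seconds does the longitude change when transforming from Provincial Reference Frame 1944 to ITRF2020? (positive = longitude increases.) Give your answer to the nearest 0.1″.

At latitude -16.8972°, cos φ = 0.956828.
1° of longitude at this latitude = 111.1 × cos φ = 106.30 km, so Δλ = -329.4 / 106303.6 = -0.0030987° = -11.155″.

Δλ = -11.2″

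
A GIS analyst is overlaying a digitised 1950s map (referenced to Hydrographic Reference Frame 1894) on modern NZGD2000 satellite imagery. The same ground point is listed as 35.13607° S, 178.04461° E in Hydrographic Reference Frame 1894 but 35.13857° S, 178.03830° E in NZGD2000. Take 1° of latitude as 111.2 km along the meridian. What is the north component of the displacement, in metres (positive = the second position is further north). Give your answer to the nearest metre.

Δφ = -35.13857° − -35.13607° = -0.00250°; Δλ = 178.03830° − 178.04461° = -0.00631°.
ΔN = Δφ × 111200 = -278.0 m; ΔE = Δλ × 111200 × cos(-35.13607°) = -0.00631 × 111200 × 0.817788 = -573.8 m.

ΔN = -278 m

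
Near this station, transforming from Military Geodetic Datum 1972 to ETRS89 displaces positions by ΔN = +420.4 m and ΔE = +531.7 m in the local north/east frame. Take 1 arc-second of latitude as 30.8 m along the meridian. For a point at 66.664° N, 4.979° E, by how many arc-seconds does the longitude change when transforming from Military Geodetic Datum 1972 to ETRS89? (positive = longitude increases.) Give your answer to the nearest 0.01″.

Δλ = 43.58″

At latitude 66.664°, cos φ = 0.396123.
1″ of longitude at this latitude = 30.80 × cos φ = 12.2006 m, so Δλ = 531.7 / 12.2006 = 43.580″.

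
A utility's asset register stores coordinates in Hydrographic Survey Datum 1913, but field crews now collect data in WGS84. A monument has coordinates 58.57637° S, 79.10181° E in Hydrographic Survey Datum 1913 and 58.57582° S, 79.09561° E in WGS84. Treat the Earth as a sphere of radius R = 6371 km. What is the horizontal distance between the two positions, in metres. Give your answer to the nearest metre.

365 m

Δφ = -58.57582° − -58.57637° = +0.00055°; Δλ = 79.09561° − 79.10181° = -0.00620°.
1° along a meridian = πR/180 = 111195 m.
ΔN = Δφ × 111195 = 61.2 m; ΔE = Δλ × 111195 × cos(-58.57637°) = -0.00620 × 111195 × 0.521362 = -359.4 m.
Distance = √(ΔE² + ΔN²) = √((-359.4)² + 61.2²) = 364.6 m.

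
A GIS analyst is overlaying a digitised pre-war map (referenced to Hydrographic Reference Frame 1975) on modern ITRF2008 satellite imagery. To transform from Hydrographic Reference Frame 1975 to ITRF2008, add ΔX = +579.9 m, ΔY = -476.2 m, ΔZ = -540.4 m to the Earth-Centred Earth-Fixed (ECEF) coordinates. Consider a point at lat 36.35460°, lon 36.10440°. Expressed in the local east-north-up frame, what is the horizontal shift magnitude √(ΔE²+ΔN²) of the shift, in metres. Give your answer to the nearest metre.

909 m

The local east axis at (φ, λ) is (−sin λ, cos λ, 0), so ΔE = −sin(36.10440°)·579.9 + cos(36.10440°)·(-476.2) = -726.45 m.
The local north axis is (−sin φ cos λ, −sin φ sin λ, cos φ), giving ΔN = -277.734 + 166.337 − 435.219 = -546.62 m.
Horizontal magnitude = √(ΔE² + ΔN²) = √((-726.45)² + (-546.62)²) = 909.13 m.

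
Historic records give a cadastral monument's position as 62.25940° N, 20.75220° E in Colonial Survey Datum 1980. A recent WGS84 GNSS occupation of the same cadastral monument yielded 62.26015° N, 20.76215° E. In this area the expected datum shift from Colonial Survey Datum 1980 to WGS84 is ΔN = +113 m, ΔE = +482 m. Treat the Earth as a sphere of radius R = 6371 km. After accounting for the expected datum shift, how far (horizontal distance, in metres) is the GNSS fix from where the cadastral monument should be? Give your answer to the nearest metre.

44 m

Observed coordinate differences: Δφ = +0.00075°, Δλ = +0.00995°.
Converting to metres (1° lat = 111195 m, cos φ = 0.465469): observed ΔN = 83.4 m, observed ΔE = 515.0 m.
Subtracting the expected shift leaves a residual of 83.4 − (113) = -29.6 m north and 515.0 − (482) = 33.0 m east.
Residual distance = √((-29.6)² + 33.0²) = 44.3 m.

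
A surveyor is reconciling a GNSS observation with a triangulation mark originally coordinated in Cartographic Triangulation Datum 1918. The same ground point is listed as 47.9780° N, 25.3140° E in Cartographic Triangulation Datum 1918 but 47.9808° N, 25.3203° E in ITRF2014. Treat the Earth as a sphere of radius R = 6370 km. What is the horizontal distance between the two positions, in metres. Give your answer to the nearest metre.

Δφ = 47.9808° − 47.9780° = +0.0028°; Δλ = 25.3203° − 25.3140° = +0.0063°.
1° along a meridian = πR/180 = 111177 m.
ΔN = Δφ × 111177 = 311.3 m; ΔE = Δλ × 111177 × cos(47.9780°) = +0.0063 × 111177 × 0.669416 = 468.9 m.
Distance = √(ΔE² + ΔN²) = √(468.9² + 311.3²) = 562.8 m.

563 m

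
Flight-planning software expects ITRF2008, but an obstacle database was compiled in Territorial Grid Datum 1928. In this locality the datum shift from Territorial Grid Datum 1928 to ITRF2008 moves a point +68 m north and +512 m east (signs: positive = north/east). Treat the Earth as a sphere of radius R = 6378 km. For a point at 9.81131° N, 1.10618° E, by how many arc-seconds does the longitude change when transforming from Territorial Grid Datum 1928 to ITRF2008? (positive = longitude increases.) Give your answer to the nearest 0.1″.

Δλ = 16.8″

At latitude 9.81131°, cos φ = 0.985374.
One radian of longitude at latitude φ spans R cos φ, so Δλ = ΔE / (R cos φ) = 512.0 / (6378000 × 0.985374) = 8.1467e-05 rad = 16.804″.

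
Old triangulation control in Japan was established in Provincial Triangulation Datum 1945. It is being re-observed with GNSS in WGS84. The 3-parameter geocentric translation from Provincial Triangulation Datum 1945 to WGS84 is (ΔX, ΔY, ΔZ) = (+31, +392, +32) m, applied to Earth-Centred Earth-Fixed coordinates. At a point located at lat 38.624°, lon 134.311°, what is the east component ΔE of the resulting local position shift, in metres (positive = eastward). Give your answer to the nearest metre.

ΔE = -296 m

The local east axis at (φ, λ) is (−sin λ, cos λ, 0), so ΔE = −sin(134.311°)·31 + cos(134.311°)·392 = -296.01 m.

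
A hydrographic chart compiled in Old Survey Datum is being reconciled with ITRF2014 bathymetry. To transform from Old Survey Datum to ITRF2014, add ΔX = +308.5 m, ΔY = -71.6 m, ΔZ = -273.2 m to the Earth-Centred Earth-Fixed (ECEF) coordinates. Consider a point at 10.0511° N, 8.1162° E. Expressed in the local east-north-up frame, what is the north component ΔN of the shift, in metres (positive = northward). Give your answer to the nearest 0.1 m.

At φ = 10.0511°, λ = 8.1162°: sin φ = 0.174526, cos φ = 0.984652, sin λ = 0.141181, cos λ = 0.989984.
ΔN = −sin φ cos λ·ΔX − sin φ sin λ·ΔY + cos φ·ΔZ = −(0.174526)(0.989984)(308.5) − (0.174526)(0.141181)(-71.6) + (0.984652)(-273.2) = -320.54 m.

ΔN = -320.5 m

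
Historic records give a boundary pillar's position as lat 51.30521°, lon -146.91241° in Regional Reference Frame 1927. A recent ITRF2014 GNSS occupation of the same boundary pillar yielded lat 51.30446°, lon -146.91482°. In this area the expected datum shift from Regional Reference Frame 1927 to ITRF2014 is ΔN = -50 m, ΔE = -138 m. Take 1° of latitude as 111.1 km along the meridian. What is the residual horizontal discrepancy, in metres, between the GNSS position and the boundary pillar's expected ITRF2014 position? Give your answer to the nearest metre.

Observed coordinate differences: Δφ = -0.00075°, Δλ = -0.00241°.
Converting to metres (1° lat = 111100 m, cos φ = 0.625172): observed ΔN = -83.3 m, observed ΔE = -167.4 m.
Subtracting the expected shift leaves a residual of -83.3 − (-50) = -33.3 m north and -167.4 − (-138) = -29.4 m east.
Residual distance = √((-33.3)² + (-29.4)²) = 44.4 m.

44 m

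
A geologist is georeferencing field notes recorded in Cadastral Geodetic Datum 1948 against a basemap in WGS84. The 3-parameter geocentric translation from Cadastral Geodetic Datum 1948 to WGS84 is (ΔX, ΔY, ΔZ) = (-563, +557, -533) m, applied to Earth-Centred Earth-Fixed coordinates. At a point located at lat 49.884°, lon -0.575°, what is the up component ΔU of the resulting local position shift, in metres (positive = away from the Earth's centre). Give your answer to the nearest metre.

The local up (radial) axis is (cos φ cos λ, cos φ sin λ, sin φ), giving ΔU = -362.744 − 3.602 − 407.607 = -773.95 m.

ΔU = -774 m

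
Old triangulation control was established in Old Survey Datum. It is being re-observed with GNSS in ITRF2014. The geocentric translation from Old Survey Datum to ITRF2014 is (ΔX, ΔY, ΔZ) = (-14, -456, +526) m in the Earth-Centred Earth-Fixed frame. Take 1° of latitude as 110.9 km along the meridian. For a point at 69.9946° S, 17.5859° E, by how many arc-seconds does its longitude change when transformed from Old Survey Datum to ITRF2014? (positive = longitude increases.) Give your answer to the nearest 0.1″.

Δλ = -40.8″

sin φ = -0.939660, cos φ = 0.342109, sin λ = 0.302135, cos λ = 0.953265.
East component: ΔE = −sin λ·ΔX + cos λ·ΔY = −(0.302135)(-14) + (0.953265)(-456) = -430.46 m.
1° of latitude spans 110900 m; at latitude φ, 1° of longitude spans that × cos φ = 37939.9 m, so Δλ = -430.46 / 37939.9 × 3600 = -40.845″.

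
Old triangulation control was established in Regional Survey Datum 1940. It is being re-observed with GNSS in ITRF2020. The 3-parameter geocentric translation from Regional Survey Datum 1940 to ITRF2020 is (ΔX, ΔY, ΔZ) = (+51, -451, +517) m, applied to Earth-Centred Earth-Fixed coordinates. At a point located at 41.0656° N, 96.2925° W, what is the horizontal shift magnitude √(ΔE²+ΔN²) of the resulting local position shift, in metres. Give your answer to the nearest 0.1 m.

140.8 m

The local east axis at (φ, λ) is (−sin λ, cos λ, 0), so ΔE = −sin(-96.2925°)·51 + cos(-96.2925°)·(-451) = 100.12 m.
The local north axis is (−sin φ cos λ, −sin φ sin λ, cos φ), giving ΔN = 3.672 − 294.487 + 389.796 = 98.98 m.
Horizontal magnitude = √(ΔE² + ΔN²) = √(100.12² + 98.98²) = 140.79 m.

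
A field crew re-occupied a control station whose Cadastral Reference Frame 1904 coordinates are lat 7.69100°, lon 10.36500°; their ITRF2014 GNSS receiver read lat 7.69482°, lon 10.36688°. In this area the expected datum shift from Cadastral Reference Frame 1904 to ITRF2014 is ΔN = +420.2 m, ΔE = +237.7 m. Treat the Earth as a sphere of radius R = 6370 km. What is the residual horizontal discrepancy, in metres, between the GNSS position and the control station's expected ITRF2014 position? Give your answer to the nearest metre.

31 m

Observed coordinate differences: Δφ = +0.00382°, Δλ = +0.00188°.
Converting to metres (1° lat = 111177 m, cos φ = 0.991004): observed ΔN = 424.7 m, observed ΔE = 207.1 m.
Subtracting the expected shift leaves a residual of 424.7 − (420.2) = 4.5 m north and 207.1 − (237.7) = -30.6 m east.
Residual distance = √(4.5² + (-30.6)²) = 30.9 m.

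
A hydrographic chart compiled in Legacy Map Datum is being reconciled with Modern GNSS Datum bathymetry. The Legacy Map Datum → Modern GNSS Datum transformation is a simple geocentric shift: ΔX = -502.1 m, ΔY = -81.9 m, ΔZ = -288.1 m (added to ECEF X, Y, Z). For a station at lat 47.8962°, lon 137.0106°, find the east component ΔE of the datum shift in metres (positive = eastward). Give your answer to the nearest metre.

At φ = 47.8962°, λ = 137.0106°: sin φ = 0.741931, cos φ = 0.670476, sin λ = 0.681863, cos λ = -0.731480.
ΔE = −sin λ·ΔX + cos λ·ΔY = −(0.681863)·(-502.1) + (-0.731480)·(-81.9) = 402.27 m.

ΔE = 402 m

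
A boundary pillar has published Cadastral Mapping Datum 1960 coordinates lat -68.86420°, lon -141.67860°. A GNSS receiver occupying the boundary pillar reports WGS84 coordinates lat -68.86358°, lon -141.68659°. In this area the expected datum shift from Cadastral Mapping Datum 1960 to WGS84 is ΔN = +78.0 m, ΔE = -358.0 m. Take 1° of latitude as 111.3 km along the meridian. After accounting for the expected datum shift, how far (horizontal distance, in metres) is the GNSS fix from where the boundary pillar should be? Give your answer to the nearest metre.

38 m

Observed coordinate differences: Δφ = +0.00062°, Δλ = -0.00799°.
Converting to metres (1° lat = 111300 m, cos φ = 0.360580): observed ΔN = 69.0 m, observed ΔE = -320.7 m.
Subtracting the expected shift leaves a residual of 69.0 − (78.0) = -9.0 m north and -320.7 − (-358.0) = 37.3 m east.
Residual distance = √((-9.0)² + 37.3²) = 38.4 m.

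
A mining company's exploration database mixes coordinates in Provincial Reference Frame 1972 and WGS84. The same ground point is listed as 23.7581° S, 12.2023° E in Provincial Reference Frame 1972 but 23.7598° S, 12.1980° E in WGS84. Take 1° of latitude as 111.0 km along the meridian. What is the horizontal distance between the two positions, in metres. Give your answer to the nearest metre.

476 m

Δφ = -23.7598° − -23.7581° = -0.0017°; Δλ = 12.1980° − 12.2023° = -0.0043°.
ΔN = Δφ × 111000 = -188.7 m; ΔE = Δλ × 111000 × cos(-23.7581°) = -0.0043 × 111000 × 0.915255 = -436.9 m.
Distance = √(ΔE² + ΔN²) = √((-436.9)² + (-188.7)²) = 475.9 m.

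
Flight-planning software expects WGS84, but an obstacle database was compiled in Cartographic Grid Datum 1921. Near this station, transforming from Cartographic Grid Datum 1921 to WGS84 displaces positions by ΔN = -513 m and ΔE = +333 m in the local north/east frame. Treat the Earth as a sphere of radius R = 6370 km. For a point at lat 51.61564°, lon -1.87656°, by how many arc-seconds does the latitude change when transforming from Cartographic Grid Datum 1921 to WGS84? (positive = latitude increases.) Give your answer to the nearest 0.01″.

On a sphere of radius R, 1 rad of latitude = R, so Δφ = ΔN / R = -513.0 / 6370000 = -8.0534e-05 rad = -16.611″.

Δφ = -16.61″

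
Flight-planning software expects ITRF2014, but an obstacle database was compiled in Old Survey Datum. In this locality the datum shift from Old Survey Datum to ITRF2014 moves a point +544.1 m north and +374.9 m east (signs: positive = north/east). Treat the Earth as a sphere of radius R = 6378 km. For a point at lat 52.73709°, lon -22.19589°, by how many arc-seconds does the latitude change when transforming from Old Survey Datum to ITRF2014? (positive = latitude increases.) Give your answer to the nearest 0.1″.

Δφ = 17.6″

On a sphere of radius R, 1 rad of latitude = R, so Δφ = ΔN / R = 544.1 / 6378000 = 8.5309e-05 rad = 17.596″.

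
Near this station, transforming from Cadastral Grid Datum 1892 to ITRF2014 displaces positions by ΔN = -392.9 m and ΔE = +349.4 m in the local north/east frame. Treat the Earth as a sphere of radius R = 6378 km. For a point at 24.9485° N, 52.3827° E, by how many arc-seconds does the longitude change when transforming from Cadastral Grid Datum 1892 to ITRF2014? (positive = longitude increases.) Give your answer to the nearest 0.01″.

At latitude 24.9485°, cos φ = 0.906687.
One radian of longitude at latitude φ spans R cos φ, so Δλ = ΔE / (R cos φ) = 349.4 / (6378000 × 0.906687) = 6.0420e-05 rad = 12.463″.

Δλ = 12.46″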